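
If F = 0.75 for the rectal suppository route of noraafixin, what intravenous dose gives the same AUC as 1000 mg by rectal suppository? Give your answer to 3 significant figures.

D_iv = 750 mg

Systemic exposure from an extravascular dose = F × D_ev, so the equivalent IV dose is F × D_ev.
D_iv = F × D_ev = 0.75 × 1000 = 750 mg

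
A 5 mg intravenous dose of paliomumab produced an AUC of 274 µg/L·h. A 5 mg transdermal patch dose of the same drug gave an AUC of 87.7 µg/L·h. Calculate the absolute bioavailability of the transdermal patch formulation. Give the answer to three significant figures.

F = (AUC_ev / D_ev) / (AUC_iv / D_iv)
  = (87.7/5) / (274/5)
  = 17.54 / 54.8 = 0.3201

F = 0.320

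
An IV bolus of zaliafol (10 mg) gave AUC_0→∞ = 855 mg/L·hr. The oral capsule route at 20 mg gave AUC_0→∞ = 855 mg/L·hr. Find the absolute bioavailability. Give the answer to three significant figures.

F = (AUC_ev / D_ev) / (AUC_iv / D_iv)
  = (855/20) / (855/10)
  = 42.75 / 85.5 = 0.5000

F = 0.500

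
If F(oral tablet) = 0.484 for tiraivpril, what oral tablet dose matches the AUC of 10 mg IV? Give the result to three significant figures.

For equal systemic exposure: F × D_ev = D_iv
D_ev = D_iv / F = 10 / 0.484 = 20.6612 mg

D_oral = 20.7 mg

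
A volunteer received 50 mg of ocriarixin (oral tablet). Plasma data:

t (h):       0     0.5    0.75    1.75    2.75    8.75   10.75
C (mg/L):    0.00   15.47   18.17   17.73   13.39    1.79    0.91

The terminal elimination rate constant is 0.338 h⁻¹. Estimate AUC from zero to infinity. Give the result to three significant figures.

Trapezoidal AUC_0→10.75:
  [0→0.5]: (0.00+15.47)/2 × 0.5 = 3.8675
  [0.5→0.75]: (15.47+18.17)/2 × 0.25 = 4.205
  [0.75→1.75]: (18.17+17.73)/2 × 1 = 17.95
  [1.75→2.75]: (17.73+13.39)/2 × 1 = 15.56
  [2.75→8.75]: (13.39+1.79)/2 × 6 = 45.54
  [8.75→10.75]: (1.79+0.91)/2 × 2 = 2.7
  Sum = 89.8225 mg/L·h
Extrapolated tail: C_last / k_e = 0.91 / 0.338 = 2.692
AUC_0→∞ = 89.8225 + 2.692 = 92.5145 mg/L·h

AUC = 92.5 mg/L·h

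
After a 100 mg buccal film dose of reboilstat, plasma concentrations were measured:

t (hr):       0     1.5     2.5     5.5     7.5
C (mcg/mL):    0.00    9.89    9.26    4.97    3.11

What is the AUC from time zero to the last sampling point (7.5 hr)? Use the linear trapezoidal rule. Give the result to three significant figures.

AUC = 46.4 mcg/mL·hr

Trapezoidal AUC_0→7.5:
  [0→1.5]: (0.00+9.89)/2 × 1.5 = 7.4175
  [1.5→2.5]: (9.89+9.26)/2 × 1 = 9.575
  [2.5→5.5]: (9.26+4.97)/2 × 3 = 21.345
  [5.5→7.5]: (4.97+3.11)/2 × 2 = 8.08
  Sum = 46.4175 mcg/mL·hr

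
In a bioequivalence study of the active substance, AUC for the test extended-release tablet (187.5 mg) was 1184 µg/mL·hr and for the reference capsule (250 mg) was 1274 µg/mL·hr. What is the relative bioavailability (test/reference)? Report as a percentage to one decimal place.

F_rel = (AUC_test/D_test) / (AUC_ref/D_ref)
      = (1184/187.5) / (1274/250)
      = 6.31467 / 5.096 = 1.2391 = 123.91%

F_rel = 123.9%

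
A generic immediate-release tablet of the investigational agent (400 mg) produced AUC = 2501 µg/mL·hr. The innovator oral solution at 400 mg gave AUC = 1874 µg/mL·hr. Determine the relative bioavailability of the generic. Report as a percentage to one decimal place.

F_rel = 133.5%

F_rel = (AUC_test/D_test) / (AUC_ref/D_ref)
      = (2501/400) / (1874/400)
      = 6.2525 / 4.685 = 1.3346 = 133.46%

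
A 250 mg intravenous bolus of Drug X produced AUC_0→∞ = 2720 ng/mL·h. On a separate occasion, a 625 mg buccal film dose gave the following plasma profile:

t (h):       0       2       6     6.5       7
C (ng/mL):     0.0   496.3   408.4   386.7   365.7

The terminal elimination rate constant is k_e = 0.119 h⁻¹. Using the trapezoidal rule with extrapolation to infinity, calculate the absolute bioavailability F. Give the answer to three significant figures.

F = 0.848

Trapezoidal AUC_0→7 (buccal film):
  [0→2]: (0.0+496.3)/2 × 2 = 496.3
  [2→6]: (496.3+408.4)/2 × 4 = 1809.4
  [6→6.5]: (408.4+386.7)/2 × 0.5 = 198.775
  [6.5→7]: (386.7+365.7)/2 × 0.5 = 188.1
  Sum = 2692.575 ng/mL·h
Tail: C_last/k_e = 365.7/0.119 = 3073.109
AUC_0→∞ (buccal film) = 2692.575 + 3073.109 = 5765.684 ng/mL·h
F = (AUC_ev/D_ev)/(AUC_iv/D_iv) = (5765.684/625)/(2720/250) = 9.2250944/10.88 = 0.8479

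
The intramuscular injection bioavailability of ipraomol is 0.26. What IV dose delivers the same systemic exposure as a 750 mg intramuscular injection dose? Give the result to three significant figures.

Systemic exposure from an extravascular dose = F × D_ev, so the equivalent IV dose is F × D_ev.
D_iv = F × D_ev = 0.26 × 750 = 195 mg

D_iv = 195 mg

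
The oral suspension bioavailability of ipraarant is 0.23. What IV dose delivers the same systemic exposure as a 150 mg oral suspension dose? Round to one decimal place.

Systemic exposure from an extravascular dose = F × D_ev, so the equivalent IV dose is F × D_ev.
D_iv = F × D_ev = 0.23 × 150 = 34.5 mg

D_iv = 34.5 mg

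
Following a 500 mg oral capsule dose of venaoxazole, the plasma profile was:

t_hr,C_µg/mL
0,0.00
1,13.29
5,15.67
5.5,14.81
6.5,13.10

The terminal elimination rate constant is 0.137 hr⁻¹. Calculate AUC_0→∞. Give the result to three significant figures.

Trapezoidal AUC_0→6.5:
  [0→1]: (0.00+13.29)/2 × 1 = 6.645
  [1→5]: (13.29+15.67)/2 × 4 = 57.92
  [5→5.5]: (15.67+14.81)/2 × 0.5 = 7.62
  [5.5→6.5]: (14.81+13.10)/2 × 1 = 13.955
  Sum = 86.14 µg/mL·hr
Extrapolated tail: C_last / k_e = 13.10 / 0.137 = 95.620
AUC_0→∞ = 86.14 + 95.620 = 181.76 µg/mL·hr

AUC = 182 µg/mL·hr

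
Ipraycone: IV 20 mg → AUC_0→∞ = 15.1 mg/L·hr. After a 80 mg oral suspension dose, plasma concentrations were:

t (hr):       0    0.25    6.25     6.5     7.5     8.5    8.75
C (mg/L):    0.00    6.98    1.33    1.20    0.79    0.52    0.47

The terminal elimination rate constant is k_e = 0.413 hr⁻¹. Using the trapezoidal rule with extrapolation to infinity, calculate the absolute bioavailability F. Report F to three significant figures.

Trapezoidal AUC_0→8.75 (oral suspension):
  [0→0.25]: (0.00+6.98)/2 × 0.25 = 0.8725
  [0.25→6.25]: (6.98+1.33)/2 × 6 = 24.93
  [6.25→6.5]: (1.33+1.20)/2 × 0.25 = 0.31625
  [6.5→7.5]: (1.20+0.79)/2 × 1 = 0.995
  [7.5→8.5]: (0.79+0.52)/2 × 1 = 0.655
  [8.5→8.75]: (0.52+0.47)/2 × 0.25 = 0.12375
  Sum = 27.8925 mg/L·hr
Tail: C_last/k_e = 0.47/0.413 = 1.138
AUC_0→∞ (oral suspension) = 27.8925 + 1.138 = 29.0305 mg/L·hr
F = (AUC_ev/D_ev)/(AUC_iv/D_iv) = (29.0305/80)/(15.1/20) = 0.36288125/0.755 = 0.4806

F = 0.481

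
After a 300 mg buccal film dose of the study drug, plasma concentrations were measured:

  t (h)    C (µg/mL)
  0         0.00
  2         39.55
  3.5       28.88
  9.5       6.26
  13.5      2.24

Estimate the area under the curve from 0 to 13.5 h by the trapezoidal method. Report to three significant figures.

AUC = 213 µg/mL·h

Trapezoidal AUC_0→13.5:
  [0→2]: (0.00+39.55)/2 × 2 = 39.55
  [2→3.5]: (39.55+28.88)/2 × 1.5 = 51.3225
  [3.5→9.5]: (28.88+6.26)/2 × 6 = 105.42
  [9.5→13.5]: (6.26+2.24)/2 × 4 = 17.0
  Sum = 213.2925 µg/mL·h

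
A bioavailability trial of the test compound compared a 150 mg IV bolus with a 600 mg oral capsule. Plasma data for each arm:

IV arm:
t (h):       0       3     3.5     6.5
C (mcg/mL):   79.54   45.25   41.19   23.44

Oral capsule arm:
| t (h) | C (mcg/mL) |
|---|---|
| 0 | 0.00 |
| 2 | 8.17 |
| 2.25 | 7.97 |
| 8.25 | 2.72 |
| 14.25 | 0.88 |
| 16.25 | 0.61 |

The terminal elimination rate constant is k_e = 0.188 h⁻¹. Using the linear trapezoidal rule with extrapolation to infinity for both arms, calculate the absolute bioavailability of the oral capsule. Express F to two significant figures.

Trapezoidal AUC_0→6.5 (IV):
  [0→3]: (79.54+45.25)/2 × 3 = 187.185
  [3→3.5]: (45.25+41.19)/2 × 0.5 = 21.61
  [3.5→6.5]: (41.19+23.44)/2 × 3 = 96.945
  Sum = 305.74 mcg/mL·h
IV tail: 23.44/0.188 = 124.681; AUC_iv,0→∞ = 305.74 + 124.681 = 430.421 mcg/mL·h
Trapezoidal AUC_0→16.25 (oral capsule):
  [0→2]: (0.00+8.17)/2 × 2 = 8.17
  [2→2.25]: (8.17+7.97)/2 × 0.25 = 2.0175
  [2.25→8.25]: (7.97+2.72)/2 × 6 = 32.07
  [8.25→14.25]: (2.72+0.88)/2 × 6 = 10.8
  [14.25→16.25]: (0.88+0.61)/2 × 2 = 1.49
  Sum = 54.5475 mcg/mL·h
oral capsule tail: 0.61/0.188 = 3.245; AUC_ev,0→∞ = 54.5475 + 3.245 = 57.7925 mcg/mL·h
F = (AUC_ev/D_ev)/(AUC_iv/D_iv) = (57.7925/600)/(430.421/150) = 0.0963208/2.86947 = 0.0336

F = 0.034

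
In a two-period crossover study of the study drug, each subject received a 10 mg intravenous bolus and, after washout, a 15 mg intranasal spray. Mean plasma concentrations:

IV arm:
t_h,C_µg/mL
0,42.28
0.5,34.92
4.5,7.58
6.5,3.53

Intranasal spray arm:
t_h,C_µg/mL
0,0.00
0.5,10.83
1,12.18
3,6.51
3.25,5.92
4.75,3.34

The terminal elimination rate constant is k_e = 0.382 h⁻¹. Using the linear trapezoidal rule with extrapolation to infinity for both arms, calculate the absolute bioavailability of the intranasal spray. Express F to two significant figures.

F = 0.24

Trapezoidal AUC_0→6.5 (IV):
  [0→0.5]: (42.28+34.92)/2 × 0.5 = 19.3
  [0.5→4.5]: (34.92+7.58)/2 × 4 = 85.0
  [4.5→6.5]: (7.58+3.53)/2 × 2 = 11.11
  Sum = 115.41 µg/mL·h
IV tail: 3.53/0.382 = 9.241; AUC_iv,0→∞ = 115.41 + 9.241 = 124.651 µg/mL·h
Trapezoidal AUC_0→4.75 (intranasal spray):
  [0→0.5]: (0.00+10.83)/2 × 0.5 = 2.7075
  [0.5→1]: (10.83+12.18)/2 × 0.5 = 5.7525
  [1→3]: (12.18+6.51)/2 × 2 = 18.69
  [3→3.25]: (6.51+5.92)/2 × 0.25 = 1.55375
  [3.25→4.75]: (5.92+3.34)/2 × 1.5 = 6.945
  Sum = 35.64875 µg/mL·h
intranasal spray tail: 3.34/0.382 = 8.743; AUC_ev,0→∞ = 35.64875 + 8.743 = 44.39175 µg/mL·h
F = (AUC_ev/D_ev)/(AUC_iv/D_iv) = (44.39175/15)/(124.651/10) = 2.95945/12.4651 = 0.2374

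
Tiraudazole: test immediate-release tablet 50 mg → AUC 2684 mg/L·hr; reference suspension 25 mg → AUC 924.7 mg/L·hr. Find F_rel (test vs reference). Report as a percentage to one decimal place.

F_rel = 145.1%

F_rel = (AUC_test/D_test) / (AUC_ref/D_ref)
      = (2684/50) / (924.7/25)
      = 53.68 / 36.988 = 1.4513 = 145.13%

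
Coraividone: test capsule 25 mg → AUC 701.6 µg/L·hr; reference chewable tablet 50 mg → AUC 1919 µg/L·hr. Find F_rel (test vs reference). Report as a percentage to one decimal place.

F_rel = 73.1%

F_rel = (AUC_test/D_test) / (AUC_ref/D_ref)
      = (701.6/25) / (1919/50)
      = 28.064 / 38.38 = 0.7312 = 73.12%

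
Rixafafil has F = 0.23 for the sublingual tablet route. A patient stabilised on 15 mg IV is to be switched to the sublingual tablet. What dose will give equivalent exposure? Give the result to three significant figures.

D_sublingual = 65.2 mg

For equal systemic exposure: F × D_ev = D_iv
D_ev = D_iv / F = 15 / 0.23 = 65.2174 mg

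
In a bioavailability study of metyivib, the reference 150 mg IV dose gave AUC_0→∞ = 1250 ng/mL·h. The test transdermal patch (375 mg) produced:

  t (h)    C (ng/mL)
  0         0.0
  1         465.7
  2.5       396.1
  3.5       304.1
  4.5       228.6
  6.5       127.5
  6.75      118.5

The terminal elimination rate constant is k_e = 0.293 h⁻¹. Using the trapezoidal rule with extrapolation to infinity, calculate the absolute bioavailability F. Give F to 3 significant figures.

F = 0.732

Trapezoidal AUC_0→6.75 (transdermal patch):
  [0→1]: (0.0+465.7)/2 × 1 = 232.85
  [1→2.5]: (465.7+396.1)/2 × 1.5 = 646.35
  [2.5→3.5]: (396.1+304.1)/2 × 1 = 350.1
  [3.5→4.5]: (304.1+228.6)/2 × 1 = 266.35
  [4.5→6.5]: (228.6+127.5)/2 × 2 = 356.1
  [6.5→6.75]: (127.5+118.5)/2 × 0.25 = 30.75
  Sum = 1882.5 ng/mL·h
Tail: C_last/k_e = 118.5/0.293 = 404.437
AUC_0→∞ (transdermal patch) = 1882.5 + 404.437 = 2286.937 ng/mL·h
F = (AUC_ev/D_ev)/(AUC_iv/D_iv) = (2286.937/375)/(1250/150) = 6.0985/8.33333 = 0.7318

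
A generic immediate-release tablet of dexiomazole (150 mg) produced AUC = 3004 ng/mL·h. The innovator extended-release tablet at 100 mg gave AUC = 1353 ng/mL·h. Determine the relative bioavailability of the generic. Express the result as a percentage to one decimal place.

F_rel = 148.0%

F_rel = (AUC_test/D_test) / (AUC_ref/D_ref)
      = (3004/150) / (1353/100)
      = 20.0267 / 13.53 = 1.4802 = 148.02%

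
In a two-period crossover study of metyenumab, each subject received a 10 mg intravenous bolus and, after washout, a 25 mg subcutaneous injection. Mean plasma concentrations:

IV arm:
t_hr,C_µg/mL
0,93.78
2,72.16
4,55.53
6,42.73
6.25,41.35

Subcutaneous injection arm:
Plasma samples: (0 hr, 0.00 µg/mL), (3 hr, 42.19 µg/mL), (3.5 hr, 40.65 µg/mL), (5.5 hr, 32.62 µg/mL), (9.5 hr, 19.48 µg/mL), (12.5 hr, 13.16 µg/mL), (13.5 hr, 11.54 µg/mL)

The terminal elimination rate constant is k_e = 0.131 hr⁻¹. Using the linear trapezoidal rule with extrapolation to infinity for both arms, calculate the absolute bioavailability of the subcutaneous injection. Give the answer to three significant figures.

Trapezoidal AUC_0→6.25 (IV):
  [0→2]: (93.78+72.16)/2 × 2 = 165.94
  [2→4]: (72.16+55.53)/2 × 2 = 127.69
  [4→6]: (55.53+42.73)/2 × 2 = 98.26
  [6→6.25]: (42.73+41.35)/2 × 0.25 = 10.51
  Sum = 402.4 µg/mL·hr
IV tail: 41.35/0.131 = 315.649; AUC_iv,0→∞ = 402.4 + 315.649 = 718.049 µg/mL·hr
Trapezoidal AUC_0→13.5 (subcutaneous injection):
  [0→3]: (0.00+42.19)/2 × 3 = 63.285
  [3→3.5]: (42.19+40.65)/2 × 0.5 = 20.71
  [3.5→5.5]: (40.65+32.62)/2 × 2 = 73.27
  [5.5→9.5]: (32.62+19.48)/2 × 4 = 104.2
  [9.5→12.5]: (19.48+13.16)/2 × 3 = 48.96
  [12.5→13.5]: (13.16+11.54)/2 × 1 = 12.35
  Sum = 322.775 µg/mL·hr
subcutaneous injection tail: 11.54/0.131 = 88.092; AUC_ev,0→∞ = 322.775 + 88.092 = 410.867 µg/mL·hr
F = (AUC_ev/D_ev)/(AUC_iv/D_iv) = (410.867/25)/(718.049/10) = 16.43468/71.8049 = 0.2289

F = 0.229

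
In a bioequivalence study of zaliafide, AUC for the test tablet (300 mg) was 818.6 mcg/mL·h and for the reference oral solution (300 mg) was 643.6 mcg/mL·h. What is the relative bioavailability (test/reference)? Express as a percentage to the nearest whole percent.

F_rel = 127%

F_rel = (AUC_test/D_test) / (AUC_ref/D_ref)
      = (818.6/300) / (643.6/300)
      = 2.72867 / 2.14533 = 1.2719 = 127.19%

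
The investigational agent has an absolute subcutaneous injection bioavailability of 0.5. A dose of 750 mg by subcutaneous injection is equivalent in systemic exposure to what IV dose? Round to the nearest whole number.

Systemic exposure from an extravascular dose = F × D_ev, so the equivalent IV dose is F × D_ev.
D_iv = F × D_ev = 0.5 × 750 = 375 mg

D_iv = 375 mg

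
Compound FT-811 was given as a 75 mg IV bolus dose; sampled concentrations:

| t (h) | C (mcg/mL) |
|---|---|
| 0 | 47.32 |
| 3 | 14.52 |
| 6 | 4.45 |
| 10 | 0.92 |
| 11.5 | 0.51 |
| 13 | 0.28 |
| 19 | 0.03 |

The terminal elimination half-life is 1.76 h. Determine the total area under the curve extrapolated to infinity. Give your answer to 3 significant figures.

AUC = 135 mcg/mL·h

Trapezoidal AUC_0→19:
  [0→3]: (47.32+14.52)/2 × 3 = 92.76
  [3→6]: (14.52+4.45)/2 × 3 = 28.455
  [6→10]: (4.45+0.92)/2 × 4 = 10.74
  [10→11.5]: (0.92+0.51)/2 × 1.5 = 1.0725
  [11.5→13]: (0.51+0.28)/2 × 1.5 = 0.5925
  [13→19]: (0.28+0.03)/2 × 6 = 0.93
  Sum = 134.55 mcg/mL·h
k_e = ln2 / t½ = 0.693147 / 1.76 = 0.3938 h^-1
Extrapolated tail: C_last / k_e = 0.03 / 0.3938 = 0.076
AUC_0→∞ = 134.55 + 0.076 = 134.626 mcg/mL·h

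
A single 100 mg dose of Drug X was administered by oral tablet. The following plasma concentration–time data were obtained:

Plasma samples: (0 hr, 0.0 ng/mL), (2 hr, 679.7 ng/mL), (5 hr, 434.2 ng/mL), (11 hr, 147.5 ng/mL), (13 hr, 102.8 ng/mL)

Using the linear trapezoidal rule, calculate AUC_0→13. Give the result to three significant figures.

Trapezoidal AUC_0→13:
  [0→2]: (0.0+679.7)/2 × 2 = 679.7
  [2→5]: (679.7+434.2)/2 × 3 = 1670.85
  [5→11]: (434.2+147.5)/2 × 6 = 1745.1
  [11→13]: (147.5+102.8)/2 × 2 = 250.3
  Sum = 4345.95 ng/mL·hr

AUC = 4350 ng/mL·hr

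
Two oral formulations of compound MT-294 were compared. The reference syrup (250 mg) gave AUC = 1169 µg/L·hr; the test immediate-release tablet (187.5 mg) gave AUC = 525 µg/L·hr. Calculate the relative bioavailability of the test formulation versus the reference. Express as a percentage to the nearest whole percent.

F_rel = 60%

F_rel = (AUC_test/D_test) / (AUC_ref/D_ref)
      = (525/187.5) / (1169/250)
      = 2.8 / 4.676 = 0.5988 = 59.88%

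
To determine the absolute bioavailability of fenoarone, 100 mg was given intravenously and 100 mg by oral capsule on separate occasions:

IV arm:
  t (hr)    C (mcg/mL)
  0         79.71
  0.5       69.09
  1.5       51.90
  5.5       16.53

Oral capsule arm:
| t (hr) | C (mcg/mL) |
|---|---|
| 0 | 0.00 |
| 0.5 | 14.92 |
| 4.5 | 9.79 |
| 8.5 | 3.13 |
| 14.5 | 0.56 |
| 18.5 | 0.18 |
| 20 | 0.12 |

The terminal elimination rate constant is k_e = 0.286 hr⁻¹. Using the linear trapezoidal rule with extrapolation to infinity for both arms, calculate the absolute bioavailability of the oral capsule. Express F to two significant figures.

Trapezoidal AUC_0→5.5 (IV):
  [0→0.5]: (79.71+69.09)/2 × 0.5 = 37.2
  [0.5→1.5]: (69.09+51.90)/2 × 1 = 60.495
  [1.5→5.5]: (51.90+16.53)/2 × 4 = 136.86
  Sum = 234.555 mcg/mL·hr
IV tail: 16.53/0.286 = 57.797; AUC_iv,0→∞ = 234.555 + 57.797 = 292.352 mcg/mL·hr
Trapezoidal AUC_0→20 (oral capsule):
  [0→0.5]: (0.00+14.92)/2 × 0.5 = 3.73
  [0.5→4.5]: (14.92+9.79)/2 × 4 = 49.42
  [4.5→8.5]: (9.79+3.13)/2 × 4 = 25.84
  [8.5→14.5]: (3.13+0.56)/2 × 6 = 11.07
  [14.5→18.5]: (0.56+0.18)/2 × 4 = 1.48
  [18.5→20]: (0.18+0.12)/2 × 1.5 = 0.225
  Sum = 91.765 mcg/mL·hr
oral capsule tail: 0.12/0.286 = 0.420; AUC_ev,0→∞ = 91.765 + 0.420 = 92.185 mcg/mL·hr
F = (AUC_ev/D_ev)/(AUC_iv/D_iv) = (92.185/100)/(292.352/100) = 0.92185/2.92352 = 0.3153

F = 0.32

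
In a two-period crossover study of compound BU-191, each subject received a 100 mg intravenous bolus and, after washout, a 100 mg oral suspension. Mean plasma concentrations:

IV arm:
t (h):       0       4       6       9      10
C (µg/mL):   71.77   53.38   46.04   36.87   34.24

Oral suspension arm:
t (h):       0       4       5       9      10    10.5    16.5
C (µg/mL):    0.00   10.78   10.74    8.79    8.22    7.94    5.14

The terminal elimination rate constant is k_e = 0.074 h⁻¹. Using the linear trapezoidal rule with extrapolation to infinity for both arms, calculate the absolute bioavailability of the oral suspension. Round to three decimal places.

Trapezoidal AUC_0→10 (IV):
  [0→4]: (71.77+53.38)/2 × 4 = 250.3
  [4→6]: (53.38+46.04)/2 × 2 = 99.42
  [6→9]: (46.04+36.87)/2 × 3 = 124.365
  [9→10]: (36.87+34.24)/2 × 1 = 35.555
  Sum = 509.64 µg/mL·h
IV tail: 34.24/0.074 = 462.703; AUC_iv,0→∞ = 509.64 + 462.703 = 972.343 µg/mL·h
Trapezoidal AUC_0→16.5 (oral suspension):
  [0→4]: (0.00+10.78)/2 × 4 = 21.56
  [4→5]: (10.78+10.74)/2 × 1 = 10.76
  [5→9]: (10.74+8.79)/2 × 4 = 39.06
  [9→10]: (8.79+8.22)/2 × 1 = 8.505
  [10→10.5]: (8.22+7.94)/2 × 0.5 = 4.04
  [10.5→16.5]: (7.94+5.14)/2 × 6 = 39.24
  Sum = 123.165 µg/mL·h
oral suspension tail: 5.14/0.074 = 69.459; AUC_ev,0→∞ = 123.165 + 69.459 = 192.624 µg/mL·h
F = (AUC_ev/D_ev)/(AUC_iv/D_iv) = (192.624/100)/(972.343/100) = 1.92624/9.72343 = 0.1981

F = 0.198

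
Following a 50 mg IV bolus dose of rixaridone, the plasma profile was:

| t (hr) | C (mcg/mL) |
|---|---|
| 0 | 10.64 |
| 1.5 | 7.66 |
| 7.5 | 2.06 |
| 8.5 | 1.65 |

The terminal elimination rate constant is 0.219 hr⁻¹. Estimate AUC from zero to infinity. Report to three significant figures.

Trapezoidal AUC_0→8.5:
  [0→1.5]: (10.64+7.66)/2 × 1.5 = 13.725
  [1.5→7.5]: (7.66+2.06)/2 × 6 = 29.16
  [7.5→8.5]: (2.06+1.65)/2 × 1 = 1.855
  Sum = 44.74 mcg/mL·hr
Extrapolated tail: C_last / k_e = 1.65 / 0.219 = 7.534
AUC_0→∞ = 44.74 + 7.534 = 52.274 mcg/mL·hr

AUC = 52.3 mcg/mL·hr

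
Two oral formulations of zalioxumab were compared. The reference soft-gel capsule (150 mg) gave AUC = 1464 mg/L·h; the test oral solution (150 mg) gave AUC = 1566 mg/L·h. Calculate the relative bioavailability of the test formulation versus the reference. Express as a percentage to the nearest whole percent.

F_rel = (AUC_test/D_test) / (AUC_ref/D_ref)
      = (1566/150) / (1464/150)
      = 10.44 / 9.76 = 1.0697 = 106.97%

F_rel = 107%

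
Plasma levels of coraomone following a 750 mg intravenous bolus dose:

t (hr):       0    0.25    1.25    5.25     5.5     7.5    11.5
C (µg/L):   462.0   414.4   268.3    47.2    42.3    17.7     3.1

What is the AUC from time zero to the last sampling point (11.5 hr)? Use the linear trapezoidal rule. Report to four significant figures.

AUC = 1195 µg/L·hr

Trapezoidal AUC_0→11.5:
  [0→0.25]: (462.0+414.4)/2 × 0.25 = 109.55
  [0.25→1.25]: (414.4+268.3)/2 × 1 = 341.35
  [1.25→5.25]: (268.3+47.2)/2 × 4 = 631.0
  [5.25→5.5]: (47.2+42.3)/2 × 0.25 = 11.1875
  [5.5→7.5]: (42.3+17.7)/2 × 2 = 60.0
  [7.5→11.5]: (17.7+3.1)/2 × 4 = 41.6
  Sum = 1194.6875 µg/L·hr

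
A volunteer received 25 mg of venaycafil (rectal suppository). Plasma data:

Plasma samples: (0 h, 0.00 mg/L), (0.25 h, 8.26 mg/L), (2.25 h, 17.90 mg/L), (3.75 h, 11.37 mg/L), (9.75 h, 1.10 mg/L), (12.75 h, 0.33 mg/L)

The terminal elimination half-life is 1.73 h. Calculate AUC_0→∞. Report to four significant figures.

Trapezoidal AUC_0→12.75:
  [0→0.25]: (0.00+8.26)/2 × 0.25 = 1.0325
  [0.25→2.25]: (8.26+17.90)/2 × 2 = 26.16
  [2.25→3.75]: (17.90+11.37)/2 × 1.5 = 21.9525
  [3.75→9.75]: (11.37+1.10)/2 × 6 = 37.41
  [9.75→12.75]: (1.10+0.33)/2 × 3 = 2.145
  Sum = 88.7 mg/L·h
k_e = ln2 / t½ = 0.693147 / 1.73 = 0.4007 h^-1
Extrapolated tail: C_last / k_e = 0.33 / 0.4007 = 0.824
AUC_0→∞ = 88.7 + 0.824 = 89.524 mg/L·h

AUC = 89.52 mg/L·h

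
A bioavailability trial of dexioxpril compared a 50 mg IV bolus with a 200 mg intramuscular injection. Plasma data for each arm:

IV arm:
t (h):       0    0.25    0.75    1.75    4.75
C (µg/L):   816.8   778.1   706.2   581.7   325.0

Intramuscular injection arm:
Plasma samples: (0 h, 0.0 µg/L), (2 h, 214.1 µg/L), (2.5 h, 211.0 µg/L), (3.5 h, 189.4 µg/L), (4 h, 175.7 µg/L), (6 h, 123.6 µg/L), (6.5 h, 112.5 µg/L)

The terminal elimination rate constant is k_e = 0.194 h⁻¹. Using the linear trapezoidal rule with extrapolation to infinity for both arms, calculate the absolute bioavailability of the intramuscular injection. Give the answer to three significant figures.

F = 0.0912

Trapezoidal AUC_0→4.75 (IV):
  [0→0.25]: (816.8+778.1)/2 × 0.25 = 199.3625
  [0.25→0.75]: (778.1+706.2)/2 × 0.5 = 371.075
  [0.75→1.75]: (706.2+581.7)/2 × 1 = 643.95
  [1.75→4.75]: (581.7+325.0)/2 × 3 = 1360.05
  Sum = 2574.4375 µg/L·h
IV tail: 325.0/0.194 = 1675.258; AUC_iv,0→∞ = 2574.4375 + 1675.258 = 4249.6955 µg/L·h
Trapezoidal AUC_0→6.5 (intramuscular injection):
  [0→2]: (0.0+214.1)/2 × 2 = 214.1
  [2→2.5]: (214.1+211.0)/2 × 0.5 = 106.275
  [2.5→3.5]: (211.0+189.4)/2 × 1 = 200.2
  [3.5→4]: (189.4+175.7)/2 × 0.5 = 91.275
  [4→6]: (175.7+123.6)/2 × 2 = 299.3
  [6→6.5]: (123.6+112.5)/2 × 0.5 = 59.025
  Sum = 970.175 µg/L·h
intramuscular injection tail: 112.5/0.194 = 579.897; AUC_ev,0→∞ = 970.175 + 579.897 = 1550.072 µg/L·h
F = (AUC_ev/D_ev)/(AUC_iv/D_iv) = (1550.072/200)/(4249.6955/50) = 7.75036/84.99391 = 0.0912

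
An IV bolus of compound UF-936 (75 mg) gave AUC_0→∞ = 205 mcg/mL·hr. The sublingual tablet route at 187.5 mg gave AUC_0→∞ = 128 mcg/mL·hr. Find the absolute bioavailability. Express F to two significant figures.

F = (AUC_ev / D_ev) / (AUC_iv / D_iv)
  = (128/187.5) / (205/75)
  = 0.682667 / 2.73333 = 0.2498

F = 0.25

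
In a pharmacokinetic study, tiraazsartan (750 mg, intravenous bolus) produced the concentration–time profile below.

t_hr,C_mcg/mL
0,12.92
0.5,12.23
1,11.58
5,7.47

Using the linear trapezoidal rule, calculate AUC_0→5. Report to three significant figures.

Trapezoidal AUC_0→5:
  [0→0.5]: (12.92+12.23)/2 × 0.5 = 6.2875
  [0.5→1]: (12.23+11.58)/2 × 0.5 = 5.9525
  [1→5]: (11.58+7.47)/2 × 4 = 38.1
  Sum = 50.34 mcg/mL·hr

AUC = 50.3 mcg/mL·hr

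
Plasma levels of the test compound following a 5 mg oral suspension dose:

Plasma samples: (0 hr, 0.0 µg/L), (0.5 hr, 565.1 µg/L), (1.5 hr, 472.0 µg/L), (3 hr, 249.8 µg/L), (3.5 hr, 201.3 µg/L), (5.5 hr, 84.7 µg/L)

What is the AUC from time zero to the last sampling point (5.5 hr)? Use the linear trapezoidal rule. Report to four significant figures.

Trapezoidal AUC_0→5.5:
  [0→0.5]: (0.0+565.1)/2 × 0.5 = 141.275
  [0.5→1.5]: (565.1+472.0)/2 × 1 = 518.55
  [1.5→3]: (472.0+249.8)/2 × 1.5 = 541.35
  [3→3.5]: (249.8+201.3)/2 × 0.5 = 112.775
  [3.5→5.5]: (201.3+84.7)/2 × 2 = 286.0
  Sum = 1599.95 µg/L·hr

AUC = 1600 µg/L·hr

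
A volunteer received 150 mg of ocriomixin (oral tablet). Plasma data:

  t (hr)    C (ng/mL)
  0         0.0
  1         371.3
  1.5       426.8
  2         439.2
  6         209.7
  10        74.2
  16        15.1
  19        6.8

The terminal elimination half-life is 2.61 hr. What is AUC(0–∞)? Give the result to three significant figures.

Trapezoidal AUC_0→19:
  [0→1]: (0.0+371.3)/2 × 1 = 185.65
  [1→1.5]: (371.3+426.8)/2 × 0.5 = 199.525
  [1.5→2]: (426.8+439.2)/2 × 0.5 = 216.5
  [2→6]: (439.2+209.7)/2 × 4 = 1297.8
  [6→10]: (209.7+74.2)/2 × 4 = 567.8
  [10→16]: (74.2+15.1)/2 × 6 = 267.9
  [16→19]: (15.1+6.8)/2 × 3 = 32.85
  Sum = 2768.025 ng/mL·hr
k_e = ln2 / t½ = 0.693147 / 2.61 = 0.2656 hr^-1
Extrapolated tail: C_last / k_e = 6.8 / 0.2656 = 25.602
AUC_0→∞ = 2768.025 + 25.602 = 2793.627 ng/mL·hr

AUC = 2790 ng/mL·hr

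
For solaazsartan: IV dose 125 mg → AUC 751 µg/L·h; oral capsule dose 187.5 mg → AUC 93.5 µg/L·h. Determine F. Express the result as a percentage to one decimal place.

F = (AUC_ev / D_ev) / (AUC_iv / D_iv)
  = (93.5/187.5) / (751/125)
  = 0.498667 / 6.008 = 0.0830
  = 8.30%

F = 8.3%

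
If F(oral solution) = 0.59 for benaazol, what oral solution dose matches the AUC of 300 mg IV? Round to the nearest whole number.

For equal systemic exposure: F × D_ev = D_iv
D_ev = D_iv / F = 300 / 0.59 = 508.475 mg

D_oral = 508 mg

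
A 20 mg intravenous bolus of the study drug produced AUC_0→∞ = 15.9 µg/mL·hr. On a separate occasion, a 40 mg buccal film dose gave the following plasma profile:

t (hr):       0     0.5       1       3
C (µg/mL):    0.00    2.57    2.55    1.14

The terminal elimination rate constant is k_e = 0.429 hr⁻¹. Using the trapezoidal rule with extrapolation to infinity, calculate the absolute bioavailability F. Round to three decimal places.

F = 0.260

Trapezoidal AUC_0→3 (buccal film):
  [0→0.5]: (0.00+2.57)/2 × 0.5 = 0.6425
  [0.5→1]: (2.57+2.55)/2 × 0.5 = 1.28
  [1→3]: (2.55+1.14)/2 × 2 = 3.69
  Sum = 5.6125 µg/mL·hr
Tail: C_last/k_e = 1.14/0.429 = 2.657
AUC_0→∞ (buccal film) = 5.6125 + 2.657 = 8.2695 µg/mL·hr
F = (AUC_ev/D_ev)/(AUC_iv/D_iv) = (8.2695/40)/(15.9/20) = 0.2067375/0.795 = 0.2600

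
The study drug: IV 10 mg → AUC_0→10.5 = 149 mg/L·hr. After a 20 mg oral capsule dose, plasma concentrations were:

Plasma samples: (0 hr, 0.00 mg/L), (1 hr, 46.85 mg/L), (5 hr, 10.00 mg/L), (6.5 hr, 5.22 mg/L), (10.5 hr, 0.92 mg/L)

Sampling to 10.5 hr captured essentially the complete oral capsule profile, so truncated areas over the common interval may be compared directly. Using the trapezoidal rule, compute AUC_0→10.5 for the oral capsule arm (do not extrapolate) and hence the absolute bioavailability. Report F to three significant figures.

F = 0.540

Trapezoidal AUC_0→10.5 (oral capsule):
  [0→1]: (0.00+46.85)/2 × 1 = 23.425
  [1→5]: (46.85+10.00)/2 × 4 = 113.7
  [5→6.5]: (10.00+5.22)/2 × 1.5 = 11.415
  [6.5→10.5]: (5.22+0.92)/2 × 4 = 12.28
  Sum = 160.82 mg/L·hr
F = (AUC_ev/D_ev)/(AUC_iv/D_iv) = (160.82/20)/(149/10) = 8.041/14.9 = 0.5397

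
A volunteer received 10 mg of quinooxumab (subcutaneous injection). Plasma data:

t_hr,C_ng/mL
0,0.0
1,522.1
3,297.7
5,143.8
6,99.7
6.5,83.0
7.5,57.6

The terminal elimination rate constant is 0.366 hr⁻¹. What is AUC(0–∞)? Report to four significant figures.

AUC = 1917 ng/mL·hr

Trapezoidal AUC_0→7.5:
  [0→1]: (0.0+522.1)/2 × 1 = 261.05
  [1→3]: (522.1+297.7)/2 × 2 = 819.8
  [3→5]: (297.7+143.8)/2 × 2 = 441.5
  [5→6]: (143.8+99.7)/2 × 1 = 121.75
  [6→6.5]: (99.7+83.0)/2 × 0.5 = 45.675
  [6.5→7.5]: (83.0+57.6)/2 × 1 = 70.3
  Sum = 1760.075 ng/mL·hr
Extrapolated tail: C_last / k_e = 57.6 / 0.366 = 157.377
AUC_0→∞ = 1760.075 + 157.377 = 1917.452 ng/mL·hr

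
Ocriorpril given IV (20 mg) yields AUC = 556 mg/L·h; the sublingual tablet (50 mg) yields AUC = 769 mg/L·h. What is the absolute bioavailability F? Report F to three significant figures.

F = 0.553

F = (AUC_ev / D_ev) / (AUC_iv / D_iv)
  = (769/50) / (556/20)
  = 15.38 / 27.8 = 0.5532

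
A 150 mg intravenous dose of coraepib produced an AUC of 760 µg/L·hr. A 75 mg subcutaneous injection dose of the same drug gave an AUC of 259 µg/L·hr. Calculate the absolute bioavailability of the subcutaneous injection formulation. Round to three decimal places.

F = (AUC_ev / D_ev) / (AUC_iv / D_iv)
  = (259/75) / (760/150)
  = 3.45333 / 5.06667 = 0.6816

F = 0.682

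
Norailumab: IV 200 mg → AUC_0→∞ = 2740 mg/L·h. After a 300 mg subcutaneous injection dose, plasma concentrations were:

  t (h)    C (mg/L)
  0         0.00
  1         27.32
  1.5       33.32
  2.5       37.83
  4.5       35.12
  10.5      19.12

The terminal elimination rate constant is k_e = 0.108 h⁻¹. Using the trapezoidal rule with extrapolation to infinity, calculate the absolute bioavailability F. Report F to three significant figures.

F = 0.116

Trapezoidal AUC_0→10.5 (subcutaneous injection):
  [0→1]: (0.00+27.32)/2 × 1 = 13.66
  [1→1.5]: (27.32+33.32)/2 × 0.5 = 15.16
  [1.5→2.5]: (33.32+37.83)/2 × 1 = 35.575
  [2.5→4.5]: (37.83+35.12)/2 × 2 = 72.95
  [4.5→10.5]: (35.12+19.12)/2 × 6 = 162.72
  Sum = 300.065 mg/L·h
Tail: C_last/k_e = 19.12/0.108 = 177.037
AUC_0→∞ (subcutaneous injection) = 300.065 + 177.037 = 477.102 mg/L·h
F = (AUC_ev/D_ev)/(AUC_iv/D_iv) = (477.102/300)/(2740/200) = 1.59034/13.7 = 0.1161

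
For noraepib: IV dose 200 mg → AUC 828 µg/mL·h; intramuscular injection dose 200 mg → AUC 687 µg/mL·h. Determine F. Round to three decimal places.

F = 0.830

F = (AUC_ev / D_ev) / (AUC_iv / D_iv)
  = (687/200) / (828/200)
  = 3.435 / 4.14 = 0.8297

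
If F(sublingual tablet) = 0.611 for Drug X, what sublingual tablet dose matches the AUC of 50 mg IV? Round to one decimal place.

D_sublingual = 81.8 mg

For equal systemic exposure: F × D_ev = D_iv
D_ev = D_iv / F = 50 / 0.611 = 81.8331 mg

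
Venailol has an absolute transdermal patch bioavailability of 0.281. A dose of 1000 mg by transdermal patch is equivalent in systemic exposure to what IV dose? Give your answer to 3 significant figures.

Systemic exposure from an extravascular dose = F × D_ev, so the equivalent IV dose is F × D_ev.
D_iv = F × D_ev = 0.281 × 1000 = 281 mg

D_iv = 281 mg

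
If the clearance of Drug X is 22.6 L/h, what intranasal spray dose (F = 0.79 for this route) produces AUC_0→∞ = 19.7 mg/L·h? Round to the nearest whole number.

Dose = 564 mg

Dose = CL × AUC_0→∞ / F
     = 22.6 × 19.7 / 0.79 = 563.57 mg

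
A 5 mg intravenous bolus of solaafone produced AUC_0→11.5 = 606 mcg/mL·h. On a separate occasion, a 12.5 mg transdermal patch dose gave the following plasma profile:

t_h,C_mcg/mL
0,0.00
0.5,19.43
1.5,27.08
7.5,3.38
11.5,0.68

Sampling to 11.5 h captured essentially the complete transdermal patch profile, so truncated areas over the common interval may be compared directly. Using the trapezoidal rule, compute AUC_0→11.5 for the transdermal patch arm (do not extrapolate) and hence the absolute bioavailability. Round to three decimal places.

Trapezoidal AUC_0→11.5 (transdermal patch):
  [0→0.5]: (0.00+19.43)/2 × 0.5 = 4.8575
  [0.5→1.5]: (19.43+27.08)/2 × 1 = 23.255
  [1.5→7.5]: (27.08+3.38)/2 × 6 = 91.38
  [7.5→11.5]: (3.38+0.68)/2 × 4 = 8.12
  Sum = 127.6125 mcg/mL·h
F = (AUC_ev/D_ev)/(AUC_iv/D_iv) = (127.6125/12.5)/(606/5) = 10.209/121.2 = 0.0842

F = 0.084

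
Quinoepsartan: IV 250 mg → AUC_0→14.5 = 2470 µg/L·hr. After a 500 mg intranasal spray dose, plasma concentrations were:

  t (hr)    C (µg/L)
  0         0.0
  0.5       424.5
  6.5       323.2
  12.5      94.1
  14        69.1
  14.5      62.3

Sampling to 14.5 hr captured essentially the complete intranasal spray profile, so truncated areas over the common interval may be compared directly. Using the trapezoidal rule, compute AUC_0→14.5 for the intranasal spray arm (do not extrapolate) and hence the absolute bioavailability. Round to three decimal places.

F = 0.760

Trapezoidal AUC_0→14.5 (intranasal spray):
  [0→0.5]: (0.0+424.5)/2 × 0.5 = 106.125
  [0.5→6.5]: (424.5+323.2)/2 × 6 = 2243.1
  [6.5→12.5]: (323.2+94.1)/2 × 6 = 1251.9
  [12.5→14]: (94.1+69.1)/2 × 1.5 = 122.4
  [14→14.5]: (69.1+62.3)/2 × 0.5 = 32.85
  Sum = 3756.375 µg/L·hr
F = (AUC_ev/D_ev)/(AUC_iv/D_iv) = (3756.375/500)/(2470/250) = 7.51275/9.88 = 0.7604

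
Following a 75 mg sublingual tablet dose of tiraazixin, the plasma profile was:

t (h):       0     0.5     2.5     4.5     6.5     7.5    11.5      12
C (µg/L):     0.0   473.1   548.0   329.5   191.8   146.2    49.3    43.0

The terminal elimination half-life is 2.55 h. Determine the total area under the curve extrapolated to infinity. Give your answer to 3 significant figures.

Trapezoidal AUC_0→12:
  [0→0.5]: (0.0+473.1)/2 × 0.5 = 118.275
  [0.5→2.5]: (473.1+548.0)/2 × 2 = 1021.1
  [2.5→4.5]: (548.0+329.5)/2 × 2 = 877.5
  [4.5→6.5]: (329.5+191.8)/2 × 2 = 521.3
  [6.5→7.5]: (191.8+146.2)/2 × 1 = 169.0
  [7.5→11.5]: (146.2+49.3)/2 × 4 = 391.0
  [11.5→12]: (49.3+43.0)/2 × 0.5 = 23.075
  Sum = 3121.25 µg/L·h
k_e = ln2 / t½ = 0.693147 / 2.55 = 0.2718 h^-1
Extrapolated tail: C_last / k_e = 43.0 / 0.2718 = 158.205
AUC_0→∞ = 3121.25 + 158.205 = 3279.455 µg/L·h

AUC = 3280 µg/L·h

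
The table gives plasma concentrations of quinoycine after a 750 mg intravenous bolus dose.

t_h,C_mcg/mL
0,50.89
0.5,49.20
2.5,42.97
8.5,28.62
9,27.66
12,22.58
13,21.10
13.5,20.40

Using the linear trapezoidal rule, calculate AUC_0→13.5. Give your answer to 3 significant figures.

AUC = 454 mcg/mL·h

Trapezoidal AUC_0→13.5:
  [0→0.5]: (50.89+49.20)/2 × 0.5 = 25.0225
  [0.5→2.5]: (49.20+42.97)/2 × 2 = 92.17
  [2.5→8.5]: (42.97+28.62)/2 × 6 = 214.77
  [8.5→9]: (28.62+27.66)/2 × 0.5 = 14.07
  [9→12]: (27.66+22.58)/2 × 3 = 75.36
  [12→13]: (22.58+21.10)/2 × 1 = 21.84
  [13→13.5]: (21.10+20.40)/2 × 0.5 = 10.375
  Sum = 453.6075 mcg/mL·h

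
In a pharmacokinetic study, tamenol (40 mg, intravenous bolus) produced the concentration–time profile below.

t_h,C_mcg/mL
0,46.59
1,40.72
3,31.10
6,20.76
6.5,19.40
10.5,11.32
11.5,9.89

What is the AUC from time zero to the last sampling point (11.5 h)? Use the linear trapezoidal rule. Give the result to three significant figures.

Trapezoidal AUC_0→11.5:
  [0→1]: (46.59+40.72)/2 × 1 = 43.655
  [1→3]: (40.72+31.10)/2 × 2 = 71.82
  [3→6]: (31.10+20.76)/2 × 3 = 77.79
  [6→6.5]: (20.76+19.40)/2 × 0.5 = 10.04
  [6.5→10.5]: (19.40+11.32)/2 × 4 = 61.44
  [10.5→11.5]: (11.32+9.89)/2 × 1 = 10.605
  Sum = 275.35 mcg/mL·h

AUC = 275 mcg/mL·h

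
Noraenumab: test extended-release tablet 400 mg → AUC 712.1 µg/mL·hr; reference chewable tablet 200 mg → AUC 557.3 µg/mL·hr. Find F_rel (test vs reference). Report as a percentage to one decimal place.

F_rel = 63.9%

F_rel = (AUC_test/D_test) / (AUC_ref/D_ref)
      = (712.1/400) / (557.3/200)
      = 1.78025 / 2.7865 = 0.6389 = 63.89%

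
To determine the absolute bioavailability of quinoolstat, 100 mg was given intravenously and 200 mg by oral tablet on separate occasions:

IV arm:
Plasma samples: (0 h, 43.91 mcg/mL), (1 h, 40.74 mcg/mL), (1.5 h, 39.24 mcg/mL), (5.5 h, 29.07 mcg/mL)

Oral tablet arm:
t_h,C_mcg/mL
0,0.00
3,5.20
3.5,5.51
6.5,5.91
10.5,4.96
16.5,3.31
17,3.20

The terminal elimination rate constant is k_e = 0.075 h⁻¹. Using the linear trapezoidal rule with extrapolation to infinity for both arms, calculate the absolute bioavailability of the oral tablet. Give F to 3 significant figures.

Trapezoidal AUC_0→5.5 (IV):
  [0→1]: (43.91+40.74)/2 × 1 = 42.325
  [1→1.5]: (40.74+39.24)/2 × 0.5 = 19.995
  [1.5→5.5]: (39.24+29.07)/2 × 4 = 136.62
  Sum = 198.94 mcg/mL·h
IV tail: 29.07/0.075 = 387.600; AUC_iv,0→∞ = 198.94 + 387.600 = 586.54 mcg/mL·h
Trapezoidal AUC_0→17 (oral tablet):
  [0→3]: (0.00+5.20)/2 × 3 = 7.8
  [3→3.5]: (5.20+5.51)/2 × 0.5 = 2.6775
  [3.5→6.5]: (5.51+5.91)/2 × 3 = 17.13
  [6.5→10.5]: (5.91+4.96)/2 × 4 = 21.74
  [10.5→16.5]: (4.96+3.31)/2 × 6 = 24.81
  [16.5→17]: (3.31+3.20)/2 × 0.5 = 1.6275
  Sum = 75.785 mcg/mL·h
oral tablet tail: 3.20/0.075 = 42.667; AUC_ev,0→∞ = 75.785 + 42.667 = 118.452 mcg/mL·h
F = (AUC_ev/D_ev)/(AUC_iv/D_iv) = (118.452/200)/(586.54/100) = 0.59226/5.8654 = 0.1010

F = 0.101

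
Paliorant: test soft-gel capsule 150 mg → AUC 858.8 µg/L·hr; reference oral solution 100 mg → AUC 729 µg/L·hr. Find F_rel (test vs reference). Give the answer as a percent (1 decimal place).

F_rel = (AUC_test/D_test) / (AUC_ref/D_ref)
      = (858.8/150) / (729/100)
      = 5.72533 / 7.29 = 0.7854 = 78.54%

F_rel = 78.5%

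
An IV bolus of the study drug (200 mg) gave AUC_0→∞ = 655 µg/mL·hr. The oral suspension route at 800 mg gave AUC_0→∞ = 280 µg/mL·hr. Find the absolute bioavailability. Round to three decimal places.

F = (AUC_ev / D_ev) / (AUC_iv / D_iv)
  = (280/800) / (655/200)
  = 0.35 / 3.275 = 0.1069

F = 0.107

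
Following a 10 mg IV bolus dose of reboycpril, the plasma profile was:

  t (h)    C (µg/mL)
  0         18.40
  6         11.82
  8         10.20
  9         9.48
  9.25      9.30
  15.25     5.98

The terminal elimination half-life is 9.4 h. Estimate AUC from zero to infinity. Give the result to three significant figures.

AUC = 252 µg/mL·h

Trapezoidal AUC_0→15.25:
  [0→6]: (18.40+11.82)/2 × 6 = 90.66
  [6→8]: (11.82+10.20)/2 × 2 = 22.02
  [8→9]: (10.20+9.48)/2 × 1 = 9.84
  [9→9.25]: (9.48+9.30)/2 × 0.25 = 2.3475
  [9.25→15.25]: (9.30+5.98)/2 × 6 = 45.84
  Sum = 170.7075 µg/mL·h
k_e = ln2 / t½ = 0.693147 / 9.4 = 0.0737 h^-1
Extrapolated tail: C_last / k_e = 5.98 / 0.0737 = 81.140
AUC_0→∞ = 170.7075 + 81.140 = 251.8475 µg/mL·h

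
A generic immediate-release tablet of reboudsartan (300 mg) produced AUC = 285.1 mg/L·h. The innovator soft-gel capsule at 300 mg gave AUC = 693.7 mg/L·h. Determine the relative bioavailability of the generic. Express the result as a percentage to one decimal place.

F_rel = 41.1%

F_rel = (AUC_test/D_test) / (AUC_ref/D_ref)
      = (285.1/300) / (693.7/300)
      = 0.950333 / 2.31233 = 0.4110 = 41.10%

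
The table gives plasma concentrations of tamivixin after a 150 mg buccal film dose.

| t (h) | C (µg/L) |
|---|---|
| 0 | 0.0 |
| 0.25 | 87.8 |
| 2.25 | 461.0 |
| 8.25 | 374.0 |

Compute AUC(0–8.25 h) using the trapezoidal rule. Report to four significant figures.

Trapezoidal AUC_0→8.25:
  [0→0.25]: (0.0+87.8)/2 × 0.25 = 10.975
  [0.25→2.25]: (87.8+461.0)/2 × 2 = 548.8
  [2.25→8.25]: (461.0+374.0)/2 × 6 = 2505.0
  Sum = 3064.775 µg/L·h

AUC = 3065 µg/L·h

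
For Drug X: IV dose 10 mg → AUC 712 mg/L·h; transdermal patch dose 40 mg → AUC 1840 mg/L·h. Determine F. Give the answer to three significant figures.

F = (AUC_ev / D_ev) / (AUC_iv / D_iv)
  = (1840/40) / (712/10)
  = 46 / 71.2 = 0.6461

F = 0.646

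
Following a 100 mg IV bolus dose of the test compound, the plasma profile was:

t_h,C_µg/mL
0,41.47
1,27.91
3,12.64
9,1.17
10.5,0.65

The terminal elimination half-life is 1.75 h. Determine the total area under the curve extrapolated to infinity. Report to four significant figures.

Trapezoidal AUC_0→10.5:
  [0→1]: (41.47+27.91)/2 × 1 = 34.69
  [1→3]: (27.91+12.64)/2 × 2 = 40.55
  [3→9]: (12.64+1.17)/2 × 6 = 41.43
  [9→10.5]: (1.17+0.65)/2 × 1.5 = 1.365
  Sum = 118.035 µg/mL·h
k_e = ln2 / t½ = 0.693147 / 1.75 = 0.3961 h^-1
Extrapolated tail: C_last / k_e = 0.65 / 0.3961 = 1.641
AUC_0→∞ = 118.035 + 1.641 = 119.676 µg/mL·h

AUC = 119.7 µg/mL·h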